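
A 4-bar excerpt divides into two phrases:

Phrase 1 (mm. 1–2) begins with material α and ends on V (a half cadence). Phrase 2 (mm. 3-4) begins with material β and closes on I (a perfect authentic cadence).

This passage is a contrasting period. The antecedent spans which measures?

The antecedent is the phrase ending with the weaker cadence (half cadence, phrase 1) and the consequent the one ending more conclusively (perfect authentic cadence, phrase 2); the antecedent is measures 1-2.

measures 1–2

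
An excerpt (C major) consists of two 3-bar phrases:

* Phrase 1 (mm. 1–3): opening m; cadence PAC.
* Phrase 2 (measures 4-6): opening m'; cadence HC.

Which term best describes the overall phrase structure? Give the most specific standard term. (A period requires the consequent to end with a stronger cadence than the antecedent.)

The second phrase closes with a half cadence, which is not stronger than the first phrase's perfect authentic cadence; without a weak→strong cadential pair there is no antecedent–consequent relationship, so this is a phrase group rather than a period.

phrase group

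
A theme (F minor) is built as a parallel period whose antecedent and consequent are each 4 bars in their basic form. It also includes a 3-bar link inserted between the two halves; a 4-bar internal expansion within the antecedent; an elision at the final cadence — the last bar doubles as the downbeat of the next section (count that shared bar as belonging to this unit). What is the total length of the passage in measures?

15 measures

Basic parallel period: 4 + 4 = 8 bars.
8 (basic form) + 3 (link) + 4 (internal expansion) = 15.
The elision shares a bar with the next section but does not change this unit's count.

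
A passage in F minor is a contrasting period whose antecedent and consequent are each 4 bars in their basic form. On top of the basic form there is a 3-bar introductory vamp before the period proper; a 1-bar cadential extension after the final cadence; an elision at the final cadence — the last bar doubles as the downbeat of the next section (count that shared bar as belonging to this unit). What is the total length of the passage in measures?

12 measures

Basic contrasting period: 4 + 4 = 8 bars.
8 (basic form) + 3 (introduction) + 1 (cadential extension) = 12.
The elision shares a bar with the next section but does not change this unit's count.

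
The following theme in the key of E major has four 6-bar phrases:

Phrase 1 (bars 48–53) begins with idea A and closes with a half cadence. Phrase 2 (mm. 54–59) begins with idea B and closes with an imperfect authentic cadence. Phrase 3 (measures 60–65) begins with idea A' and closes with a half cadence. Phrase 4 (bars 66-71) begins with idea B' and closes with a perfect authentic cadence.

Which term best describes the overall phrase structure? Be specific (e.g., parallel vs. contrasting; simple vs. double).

Four phrases in two halves: the first half (measures 48-59) ends with an imperfect authentic cadence, the second (bars 60–71) with a perfect authentic cadence — a large antecedent–consequent pair, i.e. a double period.
Phrase 3 begins with the same material as phrase 1, making it parallel.

parallel double period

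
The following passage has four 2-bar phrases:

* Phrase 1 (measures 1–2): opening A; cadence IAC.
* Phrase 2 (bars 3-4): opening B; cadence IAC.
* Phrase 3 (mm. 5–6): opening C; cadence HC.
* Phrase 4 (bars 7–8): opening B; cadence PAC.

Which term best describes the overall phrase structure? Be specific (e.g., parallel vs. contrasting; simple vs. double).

Four phrases in two halves: the first half (mm. 1–4) ends with an imperfect authentic cadence, the second (mm. 5–8) with a perfect authentic cadence — a large antecedent–consequent pair, i.e. a double period.
Phrase 3 begins with different material from phrase 1, making it contrasting.

contrasting double period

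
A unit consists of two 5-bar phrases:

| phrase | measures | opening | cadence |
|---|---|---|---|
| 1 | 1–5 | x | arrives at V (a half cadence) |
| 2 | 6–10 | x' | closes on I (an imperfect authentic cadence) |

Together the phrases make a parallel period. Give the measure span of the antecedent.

measures 1–5

The phrase ending with the weaker cadence (half cadence) is the antecedent; the one ending more conclusively (imperfect authentic cadence) is the consequent. The antecedent is measures 1–5.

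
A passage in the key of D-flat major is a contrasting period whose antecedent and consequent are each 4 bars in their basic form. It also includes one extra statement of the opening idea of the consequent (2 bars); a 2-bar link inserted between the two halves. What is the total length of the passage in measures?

12 measures

Basic contrasting period: 4 + 4 = 8 bars.
8 (basic form) + 2 (extra statement) + 2 (link) = 12.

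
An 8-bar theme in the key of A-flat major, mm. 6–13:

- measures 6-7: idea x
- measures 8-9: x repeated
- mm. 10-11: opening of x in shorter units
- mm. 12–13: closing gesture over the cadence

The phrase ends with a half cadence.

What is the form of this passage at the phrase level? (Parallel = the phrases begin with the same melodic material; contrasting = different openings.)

Basic idea (mm. 6–7) + its repetition (measures 8–9) form the presentation; fragmentation and cadence (mm. 10-13) form the continuation — the 8-bar whole is a sentence.

sentence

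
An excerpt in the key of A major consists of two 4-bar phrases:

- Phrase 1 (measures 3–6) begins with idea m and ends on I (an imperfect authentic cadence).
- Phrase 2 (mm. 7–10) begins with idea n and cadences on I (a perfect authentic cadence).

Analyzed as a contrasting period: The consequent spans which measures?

The antecedent is the phrase ending with the weaker cadence (imperfect authentic cadence, phrase 1) and the consequent the one ending more conclusively (perfect authentic cadence, phrase 2); the consequent is mm. 7–10.

measures 7–10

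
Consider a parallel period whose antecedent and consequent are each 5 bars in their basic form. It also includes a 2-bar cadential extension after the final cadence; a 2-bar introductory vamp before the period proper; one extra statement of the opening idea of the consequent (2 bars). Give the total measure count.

16 measures

Basic parallel period: 5 + 5 = 10 bars.
10 (basic form) + 2 (cadential extension) + 2 (introduction) + 2 (extra statement) = 16.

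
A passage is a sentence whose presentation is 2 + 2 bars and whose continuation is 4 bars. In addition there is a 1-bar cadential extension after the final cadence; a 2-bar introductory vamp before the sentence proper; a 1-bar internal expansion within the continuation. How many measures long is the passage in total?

12 measures

Basic sentence: 2 + 2 + 4 = 8 bars.
8 (basic form) + 1 (cadential extension) + 2 (introduction) + 1 (internal expansion) = 12.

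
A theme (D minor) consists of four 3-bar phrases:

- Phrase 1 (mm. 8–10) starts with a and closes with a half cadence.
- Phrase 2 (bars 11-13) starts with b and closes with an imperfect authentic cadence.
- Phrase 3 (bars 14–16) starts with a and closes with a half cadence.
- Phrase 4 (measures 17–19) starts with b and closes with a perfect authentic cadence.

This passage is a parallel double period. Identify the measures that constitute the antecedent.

measures 8–13

In a double period the four phrases pair into a large antecedent (phrases 1–2, ending imperfect authentic cadence) and a large consequent (phrases 3–4, ending perfect authentic cadence). The antecedent spans measures 8-13.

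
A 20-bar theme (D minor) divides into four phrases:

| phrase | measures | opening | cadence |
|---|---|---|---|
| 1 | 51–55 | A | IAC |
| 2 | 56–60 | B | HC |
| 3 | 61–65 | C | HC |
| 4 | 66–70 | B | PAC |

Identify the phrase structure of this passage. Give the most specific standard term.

contrasting double period

Four phrases in two halves: the first half (mm. 51–60) ends with a half cadence, the second (mm. 61–70) with a perfect authentic cadence — a large antecedent–consequent pair, i.e. a double period.
Phrase 3 begins with different material from phrase 1, making it contrasting.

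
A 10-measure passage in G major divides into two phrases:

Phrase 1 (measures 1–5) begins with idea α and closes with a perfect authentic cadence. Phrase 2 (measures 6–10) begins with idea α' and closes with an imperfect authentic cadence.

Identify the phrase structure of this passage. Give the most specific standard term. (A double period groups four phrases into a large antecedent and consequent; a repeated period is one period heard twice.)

The second phrase closes with an imperfect authentic cadence, which is not stronger than the first phrase's perfect authentic cadence; without a weak→strong cadential pair there is no antecedent–consequent relationship, so this is a phrase group rather than a period.

phrase group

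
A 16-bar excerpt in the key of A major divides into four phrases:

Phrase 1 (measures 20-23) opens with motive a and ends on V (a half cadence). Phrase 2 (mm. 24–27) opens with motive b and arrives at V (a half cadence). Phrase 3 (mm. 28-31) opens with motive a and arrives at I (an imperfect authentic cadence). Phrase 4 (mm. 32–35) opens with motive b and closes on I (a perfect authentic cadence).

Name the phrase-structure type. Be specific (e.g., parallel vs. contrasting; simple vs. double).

Four phrases in two halves: the first half (measures 20–27) ends with a half cadence, the second (mm. 28–35) with a perfect authentic cadence — a large antecedent–consequent pair, i.e. a double period.
Phrase 3 begins with the same material as phrase 1, making it parallel.

parallel double period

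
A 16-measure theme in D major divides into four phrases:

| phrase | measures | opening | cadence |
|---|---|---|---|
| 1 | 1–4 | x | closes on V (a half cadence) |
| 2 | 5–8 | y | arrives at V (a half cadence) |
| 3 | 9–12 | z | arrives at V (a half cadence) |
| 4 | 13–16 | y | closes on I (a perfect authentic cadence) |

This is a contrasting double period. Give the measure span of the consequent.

measures 9–16

In a double period the first pair of phrases (ending half cadence) is the large antecedent and the second pair (ending perfect authentic cadence) is the large consequent; the consequent is measures 9–16.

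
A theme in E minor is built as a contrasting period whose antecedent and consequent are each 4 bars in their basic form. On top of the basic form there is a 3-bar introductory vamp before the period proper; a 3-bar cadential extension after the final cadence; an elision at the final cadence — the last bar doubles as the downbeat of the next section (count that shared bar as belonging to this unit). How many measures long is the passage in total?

14 measures

Basic contrasting period: 4 + 4 = 8 bars.
8 (basic form) + 3 (introduction) + 3 (cadential extension) = 14.
The elision shares a bar with the next section but does not change this unit's count.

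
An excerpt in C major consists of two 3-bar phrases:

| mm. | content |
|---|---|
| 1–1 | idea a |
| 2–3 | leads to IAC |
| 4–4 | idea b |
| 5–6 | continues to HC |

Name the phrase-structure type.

phrase group

The second phrase closes with a half cadence, which is not stronger than the first phrase's imperfect authentic cadence; without a weak→strong cadential pair there is no antecedent–consequent relationship, so this is a phrase group rather than a period.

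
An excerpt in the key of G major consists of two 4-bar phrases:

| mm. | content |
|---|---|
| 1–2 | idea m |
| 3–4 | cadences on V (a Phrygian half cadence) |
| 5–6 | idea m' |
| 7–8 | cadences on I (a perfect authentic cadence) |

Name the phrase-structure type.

parallel period

Phrase 1 ends with a Phrygian half cadence (weaker) and phrase 2 with a perfect authentic cadence (stronger): antecedent + consequent = a period.
The two phrases open with the same material (m / m'), so the period is parallel.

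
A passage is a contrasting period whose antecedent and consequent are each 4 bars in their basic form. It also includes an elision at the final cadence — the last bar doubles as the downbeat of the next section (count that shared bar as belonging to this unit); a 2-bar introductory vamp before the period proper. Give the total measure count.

10 measures

Basic contrasting period: 4 + 4 = 8 bars.
8 (basic form) + 2 (introduction) = 10.
The elision shares a bar with the next section but does not change this unit's count.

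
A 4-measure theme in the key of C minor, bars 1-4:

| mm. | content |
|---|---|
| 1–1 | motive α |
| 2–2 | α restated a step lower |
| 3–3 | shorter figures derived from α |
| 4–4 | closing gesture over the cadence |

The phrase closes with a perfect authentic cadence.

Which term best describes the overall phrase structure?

sentence

Basic idea (m. 1) + its repetition (measure 2) form the presentation; fragmentation and cadence (mm. 3-4) form the continuation — the 4-bar whole is a sentence.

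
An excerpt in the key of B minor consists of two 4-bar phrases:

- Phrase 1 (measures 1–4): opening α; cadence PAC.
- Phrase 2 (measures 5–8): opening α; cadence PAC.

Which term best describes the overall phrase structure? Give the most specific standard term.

repeated phrase

Both phrases have the same opening (α) and the same cadence (perfect authentic cadence): the second is a restatement, not a consequent, so this is a repeated phrase rather than a period.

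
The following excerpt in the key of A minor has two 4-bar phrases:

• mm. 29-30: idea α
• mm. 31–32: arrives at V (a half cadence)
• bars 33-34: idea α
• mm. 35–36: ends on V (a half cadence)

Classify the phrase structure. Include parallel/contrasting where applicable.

Both phrases have the same opening (α) and the same cadence (half cadence): the second is a restatement, not a consequent, so this is a repeated phrase rather than a period.

repeated phrase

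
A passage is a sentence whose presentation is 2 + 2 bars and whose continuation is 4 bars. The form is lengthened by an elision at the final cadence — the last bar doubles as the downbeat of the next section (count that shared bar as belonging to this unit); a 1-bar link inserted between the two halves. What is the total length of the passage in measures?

Basic sentence: 2 + 2 + 4 = 8 bars.
8 (basic form) + 1 (link) = 9.
The elision shares a bar with the next section but does not change this unit's count.

9 measures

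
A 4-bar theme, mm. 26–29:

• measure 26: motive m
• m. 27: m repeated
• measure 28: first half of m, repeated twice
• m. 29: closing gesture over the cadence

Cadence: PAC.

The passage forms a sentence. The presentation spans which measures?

The presentation of a sentence is the basic idea (m. 26) plus its repetition (measure 27); the presentation is therefore measures 26-27.

measures 26–27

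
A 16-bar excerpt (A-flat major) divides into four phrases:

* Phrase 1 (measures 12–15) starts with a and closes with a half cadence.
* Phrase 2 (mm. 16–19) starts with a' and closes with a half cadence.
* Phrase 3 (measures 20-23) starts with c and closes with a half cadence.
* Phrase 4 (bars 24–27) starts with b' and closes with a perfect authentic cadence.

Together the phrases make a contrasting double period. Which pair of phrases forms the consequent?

phrases 3 and 4

In a double period the first pair of phrases (ending half cadence) is the large antecedent and the second pair (ending perfect authentic cadence) is the large consequent; the consequent is phrases 3 and 4.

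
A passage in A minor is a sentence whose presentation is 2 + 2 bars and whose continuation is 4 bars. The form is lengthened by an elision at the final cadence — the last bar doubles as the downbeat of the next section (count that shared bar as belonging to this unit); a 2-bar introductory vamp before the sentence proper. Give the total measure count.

10 measures

Basic sentence: 2 + 2 + 4 = 8 bars.
8 (basic form) + 2 (introduction) = 10.
The elision shares a bar with the next section but does not change this unit's count.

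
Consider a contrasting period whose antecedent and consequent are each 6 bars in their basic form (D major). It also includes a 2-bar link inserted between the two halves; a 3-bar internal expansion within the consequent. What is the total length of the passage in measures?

17 measures

Basic contrasting period: 6 + 6 = 12 bars.
12 (basic form) + 2 (link) + 3 (internal expansion) = 17.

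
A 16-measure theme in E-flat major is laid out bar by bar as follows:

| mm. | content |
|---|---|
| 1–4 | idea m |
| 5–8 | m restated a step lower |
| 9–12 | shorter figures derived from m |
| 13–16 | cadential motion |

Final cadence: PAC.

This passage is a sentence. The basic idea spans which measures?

The presentation of a sentence is the basic idea (mm. 1–4) plus its repetition (mm. 5–8); the basic idea is therefore mm. 1–4.

measures 1–4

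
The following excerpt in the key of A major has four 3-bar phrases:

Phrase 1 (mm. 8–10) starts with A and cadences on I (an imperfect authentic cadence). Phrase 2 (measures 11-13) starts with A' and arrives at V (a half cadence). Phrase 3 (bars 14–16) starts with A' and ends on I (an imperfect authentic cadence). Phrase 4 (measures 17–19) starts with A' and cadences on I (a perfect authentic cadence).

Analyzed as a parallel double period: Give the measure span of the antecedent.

In a double period the four phrases pair into a large antecedent (phrases 1–2, ending half cadence) and a large consequent (phrases 3–4, ending perfect authentic cadence). The antecedent spans mm. 8-13.

measures 8–13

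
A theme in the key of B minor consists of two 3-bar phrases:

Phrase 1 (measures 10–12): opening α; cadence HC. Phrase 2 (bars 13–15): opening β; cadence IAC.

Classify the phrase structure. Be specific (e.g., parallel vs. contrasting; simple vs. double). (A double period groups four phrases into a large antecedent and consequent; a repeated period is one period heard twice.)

Phrase 1 ends with a half cadence (weaker) and phrase 2 with an imperfect authentic cadence (stronger): antecedent + consequent = a period.
The two phrases open with different material (α / β), so the period is contrasting.

contrasting period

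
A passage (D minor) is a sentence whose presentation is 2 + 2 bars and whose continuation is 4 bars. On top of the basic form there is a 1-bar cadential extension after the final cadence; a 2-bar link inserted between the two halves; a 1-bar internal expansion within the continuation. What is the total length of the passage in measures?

Basic sentence: 2 + 2 + 4 = 8 bars.
8 (basic form) + 1 (cadential extension) + 2 (link) + 1 (internal expansion) = 12.

12 measures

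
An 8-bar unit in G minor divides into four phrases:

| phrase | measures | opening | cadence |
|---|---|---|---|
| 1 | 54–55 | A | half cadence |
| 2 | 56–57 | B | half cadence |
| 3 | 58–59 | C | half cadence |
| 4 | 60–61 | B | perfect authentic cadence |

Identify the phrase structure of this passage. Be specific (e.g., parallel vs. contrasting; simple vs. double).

Four phrases in two halves: the first half (mm. 54–57) ends with a half cadence, the second (measures 58–61) with a perfect authentic cadence — a large antecedent–consequent pair, i.e. a double period.
Phrase 3 begins with different material from phrase 1, making it contrasting.

contrasting double period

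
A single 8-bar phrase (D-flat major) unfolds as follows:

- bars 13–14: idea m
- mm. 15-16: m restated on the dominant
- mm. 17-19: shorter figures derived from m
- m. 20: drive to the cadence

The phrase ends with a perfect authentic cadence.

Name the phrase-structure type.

sentence

Basic idea (mm. 13-14) + its repetition (bars 15–16) form the presentation; fragmentation and cadence (mm. 17-20) form the continuation — the 8-bar whole is a sentence.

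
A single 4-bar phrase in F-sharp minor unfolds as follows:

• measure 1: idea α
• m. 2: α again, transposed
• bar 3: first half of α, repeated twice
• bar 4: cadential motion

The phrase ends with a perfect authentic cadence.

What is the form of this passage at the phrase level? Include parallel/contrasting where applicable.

Basic idea (bar 1) + its repetition (m. 2) form the presentation; fragmentation and cadence (mm. 3–4) form the continuation — the 4-bar whole is a sentence.

sentence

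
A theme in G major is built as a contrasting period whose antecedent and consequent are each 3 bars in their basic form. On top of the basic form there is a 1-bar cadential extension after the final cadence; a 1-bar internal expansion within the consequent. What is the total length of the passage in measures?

8 measures

Basic contrasting period: 3 + 3 = 6 bars.
6 (basic form) + 1 (cadential extension) + 1 (internal expansion) = 8.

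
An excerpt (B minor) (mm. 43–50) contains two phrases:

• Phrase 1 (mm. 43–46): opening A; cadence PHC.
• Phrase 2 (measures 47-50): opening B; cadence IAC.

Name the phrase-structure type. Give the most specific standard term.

contrasting period

Phrase 1 ends with a Phrygian half cadence (weaker) and phrase 2 with an imperfect authentic cadence (stronger): antecedent + consequent = a period.
The two phrases open with different material (A / B), so the period is contrasting.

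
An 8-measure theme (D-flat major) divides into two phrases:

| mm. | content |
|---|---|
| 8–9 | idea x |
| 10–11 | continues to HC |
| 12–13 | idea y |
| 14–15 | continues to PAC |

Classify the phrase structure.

Phrase 1 ends with a half cadence (weaker) and phrase 2 with a perfect authentic cadence (stronger): antecedent + consequent = a period.
The two phrases open with different material (x / y), so the period is contrasting.

contrasting period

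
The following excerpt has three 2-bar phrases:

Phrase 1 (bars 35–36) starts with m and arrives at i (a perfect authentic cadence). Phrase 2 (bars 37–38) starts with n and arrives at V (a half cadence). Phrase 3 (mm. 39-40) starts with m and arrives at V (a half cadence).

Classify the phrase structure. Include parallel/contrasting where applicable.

The final phrase closes with a half cadence, which is not stronger than the preceding half cadence; the 3 phrases lack an overall antecedent–consequent design and so form a phrase group.

phrase group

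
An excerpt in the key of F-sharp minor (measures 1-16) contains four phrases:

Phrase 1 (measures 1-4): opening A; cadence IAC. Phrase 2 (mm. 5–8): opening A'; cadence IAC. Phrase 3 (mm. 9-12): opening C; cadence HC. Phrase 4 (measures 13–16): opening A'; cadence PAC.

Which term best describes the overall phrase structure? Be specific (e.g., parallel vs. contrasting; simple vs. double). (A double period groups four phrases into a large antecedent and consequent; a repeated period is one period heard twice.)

Four phrases in two halves: the first half (bars 1–8) ends with an imperfect authentic cadence, the second (measures 9–16) with a perfect authentic cadence — a large antecedent–consequent pair, i.e. a double period.
Phrase 3 begins with different material from phrase 1, making it contrasting.

contrasting double period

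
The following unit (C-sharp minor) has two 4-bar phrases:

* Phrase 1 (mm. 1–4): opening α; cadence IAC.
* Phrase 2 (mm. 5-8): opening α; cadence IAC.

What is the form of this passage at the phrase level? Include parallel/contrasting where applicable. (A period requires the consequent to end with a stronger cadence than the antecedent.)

repeated phrase

Both phrases have the same opening (α) and the same cadence (imperfect authentic cadence): the second is a restatement, not a consequent, so this is a repeated phrase rather than a period.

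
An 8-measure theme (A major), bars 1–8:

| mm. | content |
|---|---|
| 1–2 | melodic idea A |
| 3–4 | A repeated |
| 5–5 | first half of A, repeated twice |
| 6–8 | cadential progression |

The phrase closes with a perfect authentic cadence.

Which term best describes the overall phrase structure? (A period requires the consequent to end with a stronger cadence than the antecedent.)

Basic idea (mm. 1–2) + its repetition (measures 3–4) form the presentation; fragmentation and cadence (mm. 5–8) form the continuation — the 8-bar whole is a sentence.

sentence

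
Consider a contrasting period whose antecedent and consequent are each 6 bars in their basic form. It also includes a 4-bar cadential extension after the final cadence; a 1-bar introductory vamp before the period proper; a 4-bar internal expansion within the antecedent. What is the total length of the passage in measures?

21 measures

Basic contrasting period: 6 + 6 = 12 bars.
12 (basic form) + 4 (cadential extension) + 1 (introduction) + 4 (internal expansion) = 21.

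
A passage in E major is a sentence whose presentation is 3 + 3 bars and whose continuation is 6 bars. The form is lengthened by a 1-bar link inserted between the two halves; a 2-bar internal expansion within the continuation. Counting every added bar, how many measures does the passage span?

Basic sentence: 3 + 3 + 6 = 12 bars.
12 (basic form) + 1 (link) + 2 (internal expansion) = 15.

15 measures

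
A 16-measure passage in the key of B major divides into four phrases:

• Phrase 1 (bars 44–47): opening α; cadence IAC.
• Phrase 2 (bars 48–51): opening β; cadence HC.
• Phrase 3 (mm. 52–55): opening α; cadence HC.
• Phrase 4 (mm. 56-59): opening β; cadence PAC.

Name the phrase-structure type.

parallel double period

Four phrases in two halves: the first half (mm. 44–51) ends with a half cadence, the second (mm. 52-59) with a perfect authentic cadence — a large antecedent–consequent pair, i.e. a double period.
Phrase 3 begins with the same material as phrase 1, making it parallel.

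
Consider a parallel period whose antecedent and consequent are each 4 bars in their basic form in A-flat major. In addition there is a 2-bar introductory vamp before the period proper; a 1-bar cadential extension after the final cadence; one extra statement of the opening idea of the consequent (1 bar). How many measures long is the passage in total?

Basic parallel period: 4 + 4 = 8 bars.
8 (basic form) + 2 (introduction) + 1 (cadential extension) + 1 (extra statement) = 12.

12 measures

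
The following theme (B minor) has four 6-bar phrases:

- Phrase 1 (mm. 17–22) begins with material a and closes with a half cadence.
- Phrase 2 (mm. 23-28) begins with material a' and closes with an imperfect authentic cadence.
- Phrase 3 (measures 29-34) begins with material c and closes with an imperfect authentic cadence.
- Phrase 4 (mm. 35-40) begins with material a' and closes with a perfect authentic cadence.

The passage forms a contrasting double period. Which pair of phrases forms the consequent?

In a double period the first pair of phrases (ending imperfect authentic cadence) is the large antecedent and the second pair (ending perfect authentic cadence) is the large consequent; the consequent is phrases 3 and 4.

phrases 3 and 4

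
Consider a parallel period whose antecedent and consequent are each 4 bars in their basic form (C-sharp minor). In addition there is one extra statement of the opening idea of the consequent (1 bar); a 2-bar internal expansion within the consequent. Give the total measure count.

Basic parallel period: 4 + 4 = 8 bars.
8 (basic form) + 1 (extra statement) + 2 (internal expansion) = 11.

11 measures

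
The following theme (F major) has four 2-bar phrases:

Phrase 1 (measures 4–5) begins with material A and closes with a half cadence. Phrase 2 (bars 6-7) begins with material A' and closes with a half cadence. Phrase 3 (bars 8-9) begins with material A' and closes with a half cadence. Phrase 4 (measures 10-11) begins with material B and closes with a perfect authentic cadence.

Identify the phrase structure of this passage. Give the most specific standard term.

Four phrases in two halves: the first half (mm. 4-7) ends with a half cadence, the second (mm. 8–11) with a perfect authentic cadence — a large antecedent–consequent pair, i.e. a double period.
Phrase 3 begins with the same material as phrase 1, making it parallel.

parallel double period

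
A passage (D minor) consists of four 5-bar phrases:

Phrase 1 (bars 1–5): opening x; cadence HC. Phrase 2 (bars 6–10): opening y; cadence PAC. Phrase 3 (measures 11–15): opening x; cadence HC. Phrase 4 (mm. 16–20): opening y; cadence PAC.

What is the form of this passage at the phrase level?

repeated period

The cadence pattern HC–PAC–HC–PAC is weak–strong twice, and phrases 3–4 restate phrases 1–2: a period heard twice, not a double period (which would end weakly at phrase 2).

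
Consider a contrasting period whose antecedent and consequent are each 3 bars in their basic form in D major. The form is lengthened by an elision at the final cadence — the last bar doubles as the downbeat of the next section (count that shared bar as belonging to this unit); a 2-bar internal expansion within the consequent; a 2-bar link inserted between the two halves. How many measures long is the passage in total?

10 measures

Basic contrasting period: 3 + 3 = 6 bars.
6 (basic form) + 2 (internal expansion) + 2 (link) = 10.
The elision shares a bar with the next section but does not change this unit's count.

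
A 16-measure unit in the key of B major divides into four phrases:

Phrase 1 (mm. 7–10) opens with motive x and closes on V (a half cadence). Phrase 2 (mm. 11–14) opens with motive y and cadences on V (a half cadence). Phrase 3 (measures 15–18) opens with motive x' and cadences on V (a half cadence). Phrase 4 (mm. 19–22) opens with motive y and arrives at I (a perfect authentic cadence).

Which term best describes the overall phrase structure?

parallel double period

Four phrases in two halves: the first half (measures 7-14) ends with a half cadence, the second (mm. 15–22) with a perfect authentic cadence — a large antecedent–consequent pair, i.e. a double period.
Phrase 3 begins with the same material as phrase 1, making it parallel.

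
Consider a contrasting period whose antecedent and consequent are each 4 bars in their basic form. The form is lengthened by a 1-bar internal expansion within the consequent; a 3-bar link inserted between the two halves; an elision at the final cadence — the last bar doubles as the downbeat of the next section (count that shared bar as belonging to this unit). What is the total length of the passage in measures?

12 measures

Basic contrasting period: 4 + 4 = 8 bars.
8 (basic form) + 1 (internal expansion) + 3 (link) = 12.
The elision shares a bar with the next section but does not change this unit's count.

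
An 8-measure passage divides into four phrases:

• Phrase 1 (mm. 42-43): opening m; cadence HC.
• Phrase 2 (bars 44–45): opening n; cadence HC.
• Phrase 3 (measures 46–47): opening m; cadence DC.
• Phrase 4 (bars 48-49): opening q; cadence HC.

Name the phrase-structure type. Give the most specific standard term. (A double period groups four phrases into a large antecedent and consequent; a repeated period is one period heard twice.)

phrase group

Phrase 4 ends with a half cadence, no stronger than phrase 2's half cadence, so the four phrases do not form a double period; nor do phrases 3–4 duplicate 1–2, so it is not a repeated period. With no phrase reaching a conclusive cadence, the passage is a phrase group.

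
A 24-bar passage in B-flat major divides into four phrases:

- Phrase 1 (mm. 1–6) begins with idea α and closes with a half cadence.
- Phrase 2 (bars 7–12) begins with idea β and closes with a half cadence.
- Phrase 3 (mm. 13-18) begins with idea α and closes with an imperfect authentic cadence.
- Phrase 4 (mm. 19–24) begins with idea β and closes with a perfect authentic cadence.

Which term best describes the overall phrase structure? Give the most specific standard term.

Four phrases in two halves: the first half (measures 1-12) ends with a half cadence, the second (mm. 13–24) with a perfect authentic cadence — a large antecedent–consequent pair, i.e. a double period.
Phrase 3 begins with the same material as phrase 1, making it parallel.

parallel double period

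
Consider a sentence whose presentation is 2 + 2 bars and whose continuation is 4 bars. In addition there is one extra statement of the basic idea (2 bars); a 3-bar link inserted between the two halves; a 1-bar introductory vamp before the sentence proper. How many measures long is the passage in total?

Basic sentence: 2 + 2 + 4 = 8 bars.
8 (basic form) + 2 (extra statement) + 3 (link) + 1 (introduction) = 14.

14 measures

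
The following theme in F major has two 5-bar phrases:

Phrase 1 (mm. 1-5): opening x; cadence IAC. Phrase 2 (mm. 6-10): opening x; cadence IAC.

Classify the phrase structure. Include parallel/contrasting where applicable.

Both phrases have the same opening (x) and the same cadence (imperfect authentic cadence): the second is a restatement, not a consequent, so this is a repeated phrase rather than a period.

repeated phrase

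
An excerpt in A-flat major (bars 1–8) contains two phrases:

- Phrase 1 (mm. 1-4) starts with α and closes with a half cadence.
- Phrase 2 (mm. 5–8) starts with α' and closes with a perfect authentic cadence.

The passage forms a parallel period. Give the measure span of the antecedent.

measures 1–4

The antecedent is the phrase ending with the weaker cadence (half cadence, phrase 1) and the consequent the one ending more conclusively (perfect authentic cadence, phrase 2); the antecedent is mm. 1-4.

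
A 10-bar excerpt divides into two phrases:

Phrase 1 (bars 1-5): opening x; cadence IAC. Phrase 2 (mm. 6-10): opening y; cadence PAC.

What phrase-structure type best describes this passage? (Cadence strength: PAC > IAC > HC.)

contrasting period

Phrase 1 ends with an imperfect authentic cadence (weaker) and phrase 2 with a perfect authentic cadence (stronger): antecedent + consequent = a period.
The two phrases open with different material (x / y), so the period is contrasting.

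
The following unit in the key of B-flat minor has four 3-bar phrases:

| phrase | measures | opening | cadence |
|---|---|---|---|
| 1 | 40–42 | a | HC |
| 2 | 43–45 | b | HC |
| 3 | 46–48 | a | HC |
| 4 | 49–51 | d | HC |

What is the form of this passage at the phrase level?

phrase group

Phrase 4 ends with a half cadence, no stronger than phrase 2's half cadence, so the four phrases do not form a double period; nor do phrases 3–4 duplicate 1–2, so it is not a repeated period. With no phrase reaching a conclusive cadence, the passage is a phrase group.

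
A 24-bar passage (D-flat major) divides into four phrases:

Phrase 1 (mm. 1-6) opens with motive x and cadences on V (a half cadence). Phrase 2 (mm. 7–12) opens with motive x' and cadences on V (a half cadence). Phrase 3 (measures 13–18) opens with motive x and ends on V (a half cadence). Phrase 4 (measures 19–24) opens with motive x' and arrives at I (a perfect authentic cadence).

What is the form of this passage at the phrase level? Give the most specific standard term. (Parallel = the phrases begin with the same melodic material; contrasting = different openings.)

parallel double period

Four phrases in two halves: the first half (measures 1–12) ends with a half cadence, the second (mm. 13–24) with a perfect authentic cadence — a large antecedent–consequent pair, i.e. a double period.
Phrase 3 begins with the same material as phrase 1, making it parallel.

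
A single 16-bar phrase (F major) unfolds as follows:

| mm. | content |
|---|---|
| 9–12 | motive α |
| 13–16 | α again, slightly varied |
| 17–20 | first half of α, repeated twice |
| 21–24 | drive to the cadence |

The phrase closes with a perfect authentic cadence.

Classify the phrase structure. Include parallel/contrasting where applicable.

Basic idea (mm. 9-12) + its repetition (measures 13-16) form the presentation; fragmentation and cadence (mm. 17-24) form the continuation — the 16-bar whole is a sentence.

sentence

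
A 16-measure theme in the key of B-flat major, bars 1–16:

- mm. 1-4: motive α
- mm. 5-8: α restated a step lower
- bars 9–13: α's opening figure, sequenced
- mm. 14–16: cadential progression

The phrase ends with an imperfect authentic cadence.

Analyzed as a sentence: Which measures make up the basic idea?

measures 1–4

The presentation of a sentence is the basic idea (measures 1–4) plus its repetition (mm. 5-8); the basic idea is therefore measures 1–4.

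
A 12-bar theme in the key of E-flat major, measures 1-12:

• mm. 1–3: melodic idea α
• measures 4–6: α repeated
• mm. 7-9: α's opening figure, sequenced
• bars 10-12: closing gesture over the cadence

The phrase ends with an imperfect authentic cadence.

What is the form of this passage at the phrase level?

Basic idea (bars 1-3) + its repetition (mm. 4–6) form the presentation; fragmentation and cadence (mm. 7–12) form the continuation — the 12-bar whole is a sentence.

sentence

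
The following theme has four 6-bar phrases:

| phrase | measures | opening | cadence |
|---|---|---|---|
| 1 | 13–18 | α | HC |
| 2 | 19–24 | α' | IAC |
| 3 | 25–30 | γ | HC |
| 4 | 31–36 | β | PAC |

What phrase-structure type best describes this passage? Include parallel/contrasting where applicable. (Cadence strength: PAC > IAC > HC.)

Four phrases in two halves: the first half (mm. 13–24) ends with an imperfect authentic cadence, the second (measures 25–36) with a perfect authentic cadence — a large antecedent–consequent pair, i.e. a double period.
Phrase 3 begins with different material from phrase 1, making it contrasting.

contrasting double period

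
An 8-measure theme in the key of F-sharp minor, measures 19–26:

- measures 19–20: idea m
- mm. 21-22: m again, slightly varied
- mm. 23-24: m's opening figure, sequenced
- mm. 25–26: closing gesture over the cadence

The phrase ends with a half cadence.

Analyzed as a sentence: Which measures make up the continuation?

measures 23–26

After the presentation (bars 19–22), the continuation covers the fragmentation through the cadence: bars 23–26.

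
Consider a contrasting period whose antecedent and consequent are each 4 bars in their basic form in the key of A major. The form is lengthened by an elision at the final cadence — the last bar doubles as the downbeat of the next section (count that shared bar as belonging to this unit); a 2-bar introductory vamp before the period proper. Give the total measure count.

Basic contrasting period: 4 + 4 = 8 bars.
8 (basic form) + 2 (introduction) = 10.
The elision shares a bar with the next section but does not change this unit's count.

10 measures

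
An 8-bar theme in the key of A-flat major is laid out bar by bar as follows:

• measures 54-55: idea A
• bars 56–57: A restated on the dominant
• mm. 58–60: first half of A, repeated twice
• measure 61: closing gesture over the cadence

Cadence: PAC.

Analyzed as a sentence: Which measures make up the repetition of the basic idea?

measures 56–57

The presentation of a sentence is the basic idea (bars 54-55) plus its repetition (mm. 56–57); the repetition of the basic idea is therefore mm. 56-57.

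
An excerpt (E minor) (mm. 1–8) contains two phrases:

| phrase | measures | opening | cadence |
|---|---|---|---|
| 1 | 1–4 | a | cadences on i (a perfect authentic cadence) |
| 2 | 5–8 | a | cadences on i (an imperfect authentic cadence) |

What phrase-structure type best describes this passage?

phrase group

The second phrase closes with an imperfect authentic cadence, which is not stronger than the first phrase's perfect authentic cadence; without a weak→strong cadential pair there is no antecedent–consequent relationship, so this is a phrase group rather than a period.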